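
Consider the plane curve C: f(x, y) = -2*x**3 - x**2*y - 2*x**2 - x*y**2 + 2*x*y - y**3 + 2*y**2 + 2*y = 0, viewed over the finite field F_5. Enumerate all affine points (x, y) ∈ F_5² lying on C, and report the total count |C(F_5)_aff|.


Affine F_5-points: {(0, 0), (1, 4), (2, 3), (2, 4), (3, 1), (4, 0), (4, 4)}; count = 7.

For each of the 25 pairs (x, y) ∈ F_5², evaluate f(x, y) mod 5. Record the zeros.
  x = 0: [0↦0, 1↦3, 2↦4, 3↦2, 4↦1]  zeros at y ∈ {0}
  x = 1: [0↦1, 1↦4, 2↦3, 3↦2, 4↦0]  zeros at y ∈ {4}
  x = 2: [0↦1, 1↦2, 2↦2, 3↦0, 4↦0]  zeros at y ∈ {3, 4}
  x = 3: [0↦3, 1↦0, 2↦4, 3↦4, 4↦4]  zeros at y ∈ {1}
  x = 4: [0↦0, 1↦1, 2↦2, 3↦2, 4↦0]  zeros at y ∈ {0, 4}
Collecting zeros: affine points = {(0, 0), (1, 4), (2, 3), (2, 4), (3, 1), (4, 0), (4, 4)}.
Total count |C(F_5)_aff| = 7.


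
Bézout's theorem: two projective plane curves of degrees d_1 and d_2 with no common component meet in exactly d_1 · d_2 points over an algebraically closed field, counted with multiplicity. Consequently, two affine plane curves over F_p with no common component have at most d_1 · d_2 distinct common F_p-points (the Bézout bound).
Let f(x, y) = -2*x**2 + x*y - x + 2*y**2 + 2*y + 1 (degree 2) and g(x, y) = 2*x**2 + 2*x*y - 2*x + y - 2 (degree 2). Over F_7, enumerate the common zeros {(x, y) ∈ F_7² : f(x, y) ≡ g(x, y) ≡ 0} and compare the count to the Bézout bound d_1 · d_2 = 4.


Common zeros: ∅; count = 0; Bézout bound = 4.

deg(f) = 2, deg(g) = 2, so Bézout bound = 4.
Scan x ∈ F_7. For each x, list the y ∈ F_7 with f(x, y) ≡ 0 and those with g(x, y) ≡ 0 (mod 7); the common zeros in that column are the intersection.
  x = 0: f ≡ 0 at y ∈ ∅; g ≡ 0 at y ∈ {2}; common: ∅.
  x = 1: f ≡ 0 at y ∈ {4, 5}; g ≡ 0 at y ∈ {3}; common: ∅.
  x = 2: f ≡ 0 at y ∈ {2, 3}; g ≡ 0 at y ∈ {1}; common: ∅.
  x = 3: f ≡ 0 at y ∈ ∅; g ≡ 0 at y ∈ ∅; common: ∅.
  x = 4: f ≡ 0 at y ∈ {0, 4}; g ≡ 0 at y ∈ {3}; common: ∅.
  x = 5: f ≡ 0 at y ∈ ∅; g ≡ 0 at y ∈ {1}; common: ∅.
  x = 6: f ≡ 0 at y ∈ {0, 3}; g ≡ 0 at y ∈ {2}; common: ∅.
Collecting: common zeros = ∅, so the count is 0.
Comparison with the Bézout bound: 0 ≤ 4 = deg(f)·deg(g), as expected for curves with no common component (the affine F_7-count falls short of the bound because intersections may lie at infinity, over extension fields, or carry multiplicity).


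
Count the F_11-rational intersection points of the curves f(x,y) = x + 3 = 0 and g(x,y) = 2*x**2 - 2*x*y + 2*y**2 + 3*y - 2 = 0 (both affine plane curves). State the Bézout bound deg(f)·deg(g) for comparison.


Common zeros: ∅; count = 0; Bézout bound = 2.

deg(f) = 1, deg(g) = 2, so Bézout bound = 2.
Scan x ∈ F_11. For each x, list the y ∈ F_11 with f(x, y) ≡ 0 and those with g(x, y) ≡ 0 (mod 11); the common zeros in that column are the intersection.
  x = 0: f ≡ 0 at y ∈ ∅; g ≡ 0 at y ∈ {6, 9}; common: ∅.
  x = 1: f ≡ 0 at y ∈ ∅; g ≡ 0 at y ∈ {0, 5}; common: ∅.
  x = 2: f ≡ 0 at y ∈ ∅; g ≡ 0 at y ∈ ∅; common: ∅.
  x = 3: f ≡ 0 at y ∈ ∅; g ≡ 0 at y ∈ ∅; common: ∅.
  x = 4: f ≡ 0 at y ∈ ∅; g ≡ 0 at y ∈ {3, 5}; common: ∅.
  x = 5: f ≡ 0 at y ∈ ∅; g ≡ 0 at y ∈ ∅; common: ∅.
  x = 6: f ≡ 0 at y ∈ ∅; g ≡ 0 at y ∈ {4, 6}; common: ∅.
  x = 7: f ≡ 0 at y ∈ ∅; g ≡ 0 at y ∈ ∅; common: ∅.
  x = 8: f ≡ 0 at y ∈ {0, 1, 2, 3, 4, 5, 6, 7, 8, 9, 10}; g ≡ 0 at y ∈ ∅; common: ∅.
  x = 9: f ≡ 0 at y ∈ ∅; g ≡ 0 at y ∈ {4, 9}; common: ∅.
  x = 10: f ≡ 0 at y ∈ ∅; g ≡ 0 at y ∈ {0, 3}; common: ∅.
Collecting: common zeros = ∅, so the count is 0.
Comparison with the Bézout bound: 0 ≤ 2 = deg(f)·deg(g), as expected for curves with no common component (the affine F_11-count falls short of the bound because intersections may lie at infinity, over extension fields, or carry multiplicity).


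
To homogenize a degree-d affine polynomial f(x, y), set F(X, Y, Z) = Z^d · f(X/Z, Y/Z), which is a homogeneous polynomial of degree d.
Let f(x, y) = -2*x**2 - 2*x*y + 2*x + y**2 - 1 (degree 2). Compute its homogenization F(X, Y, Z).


F(X, Y, Z) = -2*X**2 - 2*X*Y + 2*X*Z + Y**2 - Z**2

deg(f) = 2.
Substitute x = X/Z, y = Y/Z into f, then multiply by Z^2.
  monomial -2·x^2·y^0 ↦ -2·X^2·Y^0·Z^0.
  monomial -2·x^1·y^1 ↦ -2·X^1·Y^1·Z^0.
  monomial 2·x^1·y^0 ↦ 2·X^1·Y^0·Z^1.
  monomial 1·x^0·y^2 ↦ 1·X^0·Y^2·Z^0.
  monomial -1·x^0·y^0 ↦ -1·X^0·Y^0·Z^2.
Collecting: F(X, Y, Z) = -2*X**2 - 2*X*Y + 2*X*Z + Y**2 - Z**2.


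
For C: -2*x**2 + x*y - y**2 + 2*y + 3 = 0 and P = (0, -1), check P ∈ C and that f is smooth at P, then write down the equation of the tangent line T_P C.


Tangent line at P: -x + 4*y + 4 = 0.

Step 1: f(0, -1) = 0, so P lies on C.
Step 2: partial derivatives
  f_x(x, y) = -4*x + y, f_y(x, y) = x - 2*y + 2.
  f_x(P) = -1, f_y(P) = 4 (gradient nonzero, so P is smooth).
Step 3: tangent line at P: -1·(x − 0) + 4·(y − -1) = 0.
Expanding: -x + 4*y + 4 = 0.


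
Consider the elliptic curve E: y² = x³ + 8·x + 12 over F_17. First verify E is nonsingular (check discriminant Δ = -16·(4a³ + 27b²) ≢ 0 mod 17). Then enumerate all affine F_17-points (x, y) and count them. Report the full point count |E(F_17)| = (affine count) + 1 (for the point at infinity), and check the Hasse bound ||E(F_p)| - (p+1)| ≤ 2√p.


Affine points = {(1, 2), (1, 15), (2, 6), (2, 11), (6, 2), (6, 15), (10, 2), (10, 15), (12, 0), (13, 1), (13, 16)}; affine count = 11; |E(F_17)| = 12.

Discriminant check: Δ ∝ 4a³ + 27b² = 4·8³ + 27·12² = 4·512 + 27·144 ≡ 3 (mod 17). Nonzero ⇒ E is nonsingular.
For each x ∈ F_17, compute rhs = x³ + 8·x + 12 mod 17, then count y ∈ F_17 with y² ≡ rhs.
  x = 0: rhs = 12, matching y values: none (0 points).
  x = 1: rhs = 4, matching y values: 2, 15 (2 points).
  x = 2: rhs = 2, matching y values: 6, 11 (2 points).
  x = 3: rhs = 12, matching y values: none (0 points).
  x = 4: rhs = 6, matching y values: none (0 points).
  x = 5: rhs = 7, matching y values: none (0 points).
  x = 6: rhs = 4, matching y values: 2, 15 (2 points).
  x = 7: rhs = 3, matching y values: none (0 points).
  x = 8: rhs = 10, matching y values: none (0 points).
  x = 9: rhs = 14, matching y values: none (0 points).
  x = 10: rhs = 4, matching y values: 2, 15 (2 points).
  x = 11: rhs = 3, matching y values: none (0 points).
  x = 12: rhs = 0, matching y values: 0 (1 points).
  x = 13: rhs = 1, matching y values: 1, 16 (2 points).
  x = 14: rhs = 12, matching y values: none (0 points).
  x = 15: rhs = 5, matching y values: none (0 points).
  x = 16: rhs = 3, matching y values: none (0 points).
Total affine count: 11.
Full point count |E(F_17)| = 11 + 1 = 12.
Hasse bound: |12 − (17+1)| = |-6| = 6 ≤ 2√17 ≈ 8.2462 ✓.


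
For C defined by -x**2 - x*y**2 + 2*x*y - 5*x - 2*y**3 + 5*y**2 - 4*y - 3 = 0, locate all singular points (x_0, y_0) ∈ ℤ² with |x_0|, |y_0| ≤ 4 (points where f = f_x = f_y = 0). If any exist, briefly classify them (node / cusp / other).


Singular points: {(-2, 1)}; classification: node.

Compute partial derivatives:
  f_x = -2*x - y**2 + 2*y - 5.
  f_y = -2*x*y + 2*x - 6*y**2 + 10*y - 4.
Scan x_0 ∈ {−4, ..., 4}. For each x_0, f_y(x_0, y) is a polynomial in y; find its integer roots y ∈ {−4, ..., 4}, then test f_x and f at those candidates.
  x = -4: f_y(-4, y) = -6*y**2 + 18*y - 12; vanishes at y ∈ {1, 2}. (-4, 1): f_x = 4 ≠ 0; (-4, 2): f_x = 3 ≠ 0.
  x = -3: f_y(-3, y) = -6*y**2 + 16*y - 10; vanishes at y ∈ {1}. (-3, 1): f_x = 2 ≠ 0.
  x = -2: f_y(-2, y) = -6*y**2 + 14*y - 8; vanishes at y ∈ {1}. (-2, 1): f_x = 0, f = 0 — SINGULAR.
  x = -1: f_y(-1, y) = -6*y**2 + 12*y - 6; vanishes at y ∈ {1}. (-1, 1): f_x = -2 ≠ 0.
  x = 0: f_y(0, y) = -6*y**2 + 10*y - 4; vanishes at y ∈ {1}. (0, 1): f_x = -4 ≠ 0.
  x = 1: f_y(1, y) = -6*y**2 + 8*y - 2; vanishes at y ∈ {1}. (1, 1): f_x = -6 ≠ 0.
  x = 2: f_y(2, y) = -6*y**2 + 6*y; vanishes at y ∈ {0, 1}. (2, 0): f_x = -9 ≠ 0; (2, 1): f_x = -8 ≠ 0.
  x = 3: f_y(3, y) = -6*y**2 + 4*y + 2; vanishes at y ∈ {1}. (3, 1): f_x = -10 ≠ 0.
  x = 4: f_y(4, y) = -6*y**2 + 2*y + 4; vanishes at y ∈ {1}. (4, 1): f_x = -12 ≠ 0.
Only singular point on the grid: (-2, 1).
Classify: substitute x = -2 + u, y = 1 + v and expand: f = -u**2 - u*v**2 - 2*v**3 + v**2.
No constant or linear terms (consistent with a singular point). Quadratic part: -u**2 + v**2. Cubic part: -u*v**2 - 2*v**3.
The quadratic part v**2 - u**2 = (v − u)(v + u) splits into two distinct linear factors, so there are two distinct tangent lines y − 1 = ±(x − -2) — this is a node (ordinary double point).
Classification: node.


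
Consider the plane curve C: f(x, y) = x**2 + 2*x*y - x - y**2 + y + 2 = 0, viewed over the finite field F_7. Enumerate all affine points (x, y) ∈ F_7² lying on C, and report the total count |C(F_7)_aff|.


Affine F_7-points: {(0, 2), (0, 6), (3, 1), (3, 6), (4, 0), (4, 2)}; count = 6.

For each of the 49 pairs (x, y) ∈ F_7², evaluate f(x, y) mod 7. Record the zeros.
  x = 0: [0↦2, 1↦2, 2↦0, 3↦3, 4↦4, 5↦3, 6↦0]  zeros at y ∈ {2, 6}
  x = 1: [0↦2, 1↦4, 2↦4, 3↦2, 4↦5, 5↦6, 6↦5]  zeros at y ∈ ∅
  x = 2: [0↦4, 1↦1, 2↦3, 3↦3, 4↦1, 5↦4, 6↦5]  zeros at y ∈ ∅
  x = 3: [0↦1, 1↦0, 2↦4, 3↦6, 4↦6, 5↦4, 6↦0]  zeros at y ∈ {1, 6}
  x = 4: [0↦0, 1↦1, 2↦0, 3↦4, 4↦6, 5↦6, 6↦4]  zeros at y ∈ {0, 2}
  x = 5: [0↦1, 1↦4, 2↦5, 3↦4, 4↦1, 5↦3, 6↦3]  zeros at y ∈ ∅
  x = 6: [0↦4, 1↦2, 2↦5, 3↦6, 4↦5, 5↦2, 6↦4]  zeros at y ∈ ∅
Collecting zeros: affine points = {(0, 2), (0, 6), (3, 1), (3, 6), (4, 0), (4, 2)}.
Total count |C(F_7)_aff| = 6.


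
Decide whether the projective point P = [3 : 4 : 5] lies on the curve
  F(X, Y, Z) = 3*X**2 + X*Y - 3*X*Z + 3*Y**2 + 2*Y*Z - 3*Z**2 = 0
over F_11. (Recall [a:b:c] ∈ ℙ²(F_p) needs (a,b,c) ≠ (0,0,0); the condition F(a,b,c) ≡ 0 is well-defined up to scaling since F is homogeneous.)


F(3,4,5) ≡ 7 (mod 11); P is NOT on the curve.

Evaluate F(3, 4, 5) term-by-term (mod 11).
  3*X**2 ↦ 3·9·1·1 = 27
  X*Y ↦ 1·3·4·1 = 12
  -3*X*Z ↦ -3·3·1·5 = -45
  3*Y**2 ↦ 3·1·16·1 = 48
  2*Y*Z ↦ 2·1·4·5 = 40
  -3*Z**2 ↦ -3·1·1·25 = -75
Sum: F(3, 4, 5) = (27) + (12) + (-45) + (48) + (40) + (-75) = 7.
Reducing mod 11: 7 ≡ 7 (mod 11).
Since F(a, b, c) ≡ 7 ≠ 0 (mod 11), P does NOT lie on the curve.


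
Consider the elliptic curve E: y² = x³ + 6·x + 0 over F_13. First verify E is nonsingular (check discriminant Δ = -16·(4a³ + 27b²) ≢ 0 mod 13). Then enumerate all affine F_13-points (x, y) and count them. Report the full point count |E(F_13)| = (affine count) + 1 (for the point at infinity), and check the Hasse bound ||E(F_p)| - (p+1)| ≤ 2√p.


Affine points = {(0, 0), (4, 6), (4, 7), (5, 5), (5, 8), (8, 1), (8, 12), (9, 4), (9, 9)}; affine count = 9; |E(F_13)| = 10.

Discriminant check: Δ ∝ 4a³ + 27b² = 4·6³ + 27·0² = 4·216 + 27·0 ≡ 6 (mod 13). Nonzero ⇒ E is nonsingular.
For each x ∈ F_13, compute rhs = x³ + 6·x + 0 mod 13, then count y ∈ F_13 with y² ≡ rhs.
  x = 0: rhs = 0, matching y values: 0 (1 points).
  x = 1: rhs = 7, matching y values: none (0 points).
  x = 2: rhs = 7, matching y values: none (0 points).
  x = 3: rhs = 6, matching y values: none (0 points).
  x = 4: rhs = 10, matching y values: 6, 7 (2 points).
  x = 5: rhs = 12, matching y values: 5, 8 (2 points).
  x = 6: rhs = 5, matching y values: none (0 points).
  x = 7: rhs = 8, matching y values: none (0 points).
  x = 8: rhs = 1, matching y values: 1, 12 (2 points).
  x = 9: rhs = 3, matching y values: 4, 9 (2 points).
  x = 10: rhs = 7, matching y values: none (0 points).
  x = 11: rhs = 6, matching y values: none (0 points).
  x = 12: rhs = 6, matching y values: none (0 points).
Total affine count: 9.
Full point count |E(F_13)| = 9 + 1 = 10.
Hasse bound: |10 − (13+1)| = |-4| = 4 ≤ 2√13 ≈ 7.2111 ✓.


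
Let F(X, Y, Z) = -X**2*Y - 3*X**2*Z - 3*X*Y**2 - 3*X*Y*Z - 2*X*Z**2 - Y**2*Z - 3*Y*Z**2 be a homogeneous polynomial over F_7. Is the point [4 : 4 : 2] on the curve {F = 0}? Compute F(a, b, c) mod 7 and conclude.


F(4,4,2) ≡ 0 (mod 7); P is on the curve.

Evaluate F(4, 4, 2) term-by-term (mod 7).
  -X**2*Y ↦ -1·16·4·1 = -64
  -3*X**2*Z ↦ -3·16·1·2 = -96
  -3*X*Y**2 ↦ -3·4·16·1 = -192
  -3*X*Y*Z ↦ -3·4·4·2 = -96
  -2*X*Z**2 ↦ -2·4·1·4 = -32
  -Y**2*Z ↦ -1·1·16·2 = -32
  -3*Y*Z**2 ↦ -3·1·4·4 = -48
Sum: F(4, 4, 2) = (-64) + (-96) + (-192) + (-96) + (-32) + (-32) + (-48) = -560.
Reducing mod 7: -560 ≡ 0 (mod 7).
Since F(a, b, c) ≡ 0 (mod 7), P lies on the curve.


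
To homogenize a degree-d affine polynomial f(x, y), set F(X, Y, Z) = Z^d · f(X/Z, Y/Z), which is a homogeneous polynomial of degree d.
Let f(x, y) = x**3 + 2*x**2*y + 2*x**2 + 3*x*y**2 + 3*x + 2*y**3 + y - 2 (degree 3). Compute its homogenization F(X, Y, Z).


F(X, Y, Z) = X**3 + 2*X**2*Y + 2*X**2*Z + 3*X*Y**2 + 3*X*Z**2 + 2*Y**3 + Y*Z**2 - 2*Z**3

deg(f) = 3.
Substitute x = X/Z, y = Y/Z into f, then multiply by Z^3.
  monomial 1·x^3·y^0 ↦ 1·X^3·Y^0·Z^0.
  monomial 2·x^2·y^1 ↦ 2·X^2·Y^1·Z^0.
  monomial 2·x^2·y^0 ↦ 2·X^2·Y^0·Z^1.
  monomial 3·x^1·y^2 ↦ 3·X^1·Y^2·Z^0.
  monomial 3·x^1·y^0 ↦ 3·X^1·Y^0·Z^2.
  monomial 2·x^0·y^3 ↦ 2·X^0·Y^3·Z^0.
  monomial 1·x^0·y^1 ↦ 1·X^0·Y^1·Z^2.
  monomial -2·x^0·y^0 ↦ -2·X^0·Y^0·Z^3.
Collecting: F(X, Y, Z) = X**3 + 2*X**2*Y + 2*X**2*Z + 3*X*Y**2 + 3*X*Z**2 + 2*Y**3 + Y*Z**2 - 2*Z**3.


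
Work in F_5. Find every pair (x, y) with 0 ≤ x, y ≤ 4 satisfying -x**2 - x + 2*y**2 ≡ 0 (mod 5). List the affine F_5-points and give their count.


Affine F_5-points: {(0, 0), (1, 1), (1, 4), (3, 1), (3, 4), (4, 0)}; count = 6.

For each of the 25 pairs (x, y) ∈ F_5², evaluate f(x, y) mod 5. Record the zeros.
  x = 0: [0↦0, 1↦2, 2↦3, 3↦3, 4↦2]  zeros at y ∈ {0}
  x = 1: [0↦3, 1↦0, 2↦1, 3↦1, 4↦0]  zeros at y ∈ {1, 4}
  x = 2: [0↦4, 1↦1, 2↦2, 3↦2, 4↦1]  zeros at y ∈ ∅
  x = 3: [0↦3, 1↦0, 2↦1, 3↦1, 4↦0]  zeros at y ∈ {1, 4}
  x = 4: [0↦0, 1↦2, 2↦3, 3↦3, 4↦2]  zeros at y ∈ {0}
Collecting zeros: affine points = {(0, 0), (1, 1), (1, 4), (3, 1), (3, 4), (4, 0)}.
Total count |C(F_5)_aff| = 6.


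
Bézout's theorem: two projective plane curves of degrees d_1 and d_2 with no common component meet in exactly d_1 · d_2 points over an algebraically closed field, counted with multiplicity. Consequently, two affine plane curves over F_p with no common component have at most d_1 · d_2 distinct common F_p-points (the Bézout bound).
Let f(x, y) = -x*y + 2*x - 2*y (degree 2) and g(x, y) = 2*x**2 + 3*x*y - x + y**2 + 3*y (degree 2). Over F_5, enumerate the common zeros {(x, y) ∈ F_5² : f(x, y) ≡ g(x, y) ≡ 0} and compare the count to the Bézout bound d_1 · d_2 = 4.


Common zeros: {(0, 0)}; count = 1; Bézout bound = 4.

deg(f) = 2, deg(g) = 2, so Bézout bound = 4.
Scan x ∈ F_5. For each x, list the y ∈ F_5 with f(x, y) ≡ 0 and those with g(x, y) ≡ 0 (mod 5); the common zeros in that column are the intersection.
  x = 0: f ≡ 0 at y ∈ {0}; g ≡ 0 at y ∈ {0, 2}; common: {0}.
  x = 1: f ≡ 0 at y ∈ {4}; g ≡ 0 at y ∈ ∅; common: ∅.
  x = 2: f ≡ 0 at y ∈ {1}; g ≡ 0 at y ∈ ∅; common: ∅.
  x = 3: f ≡ 0 at y ∈ ∅; g ≡ 0 at y ∈ {0, 3}; common: ∅.
  x = 4: f ≡ 0 at y ∈ {3}; g ≡ 0 at y ∈ ∅; common: ∅.
Collecting: common zeros = {(0, 0)}, so the count is 1.
Comparison with the Bézout bound: 1 ≤ 4 = deg(f)·deg(g), as expected for curves with no common component (the affine F_5-count falls short of the bound because intersections may lie at infinity, over extension fields, or carry multiplicity).


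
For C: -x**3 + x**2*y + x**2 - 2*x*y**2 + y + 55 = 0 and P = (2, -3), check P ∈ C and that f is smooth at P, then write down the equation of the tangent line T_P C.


Tangent line at P: -38*x + 29*y + 163 = 0.

Step 1: f(2, -3) = 0, so P lies on C.
Step 2: partial derivatives
  f_x(x, y) = -3*x**2 + 2*x*y + 2*x - 2*y**2, f_y(x, y) = x**2 - 4*x*y + 1.
  f_x(P) = -38, f_y(P) = 29 (gradient nonzero, so P is smooth).
Step 3: tangent line at P: -38·(x − 2) + 29·(y − -3) = 0.
Expanding: -38*x + 29*y + 163 = 0.


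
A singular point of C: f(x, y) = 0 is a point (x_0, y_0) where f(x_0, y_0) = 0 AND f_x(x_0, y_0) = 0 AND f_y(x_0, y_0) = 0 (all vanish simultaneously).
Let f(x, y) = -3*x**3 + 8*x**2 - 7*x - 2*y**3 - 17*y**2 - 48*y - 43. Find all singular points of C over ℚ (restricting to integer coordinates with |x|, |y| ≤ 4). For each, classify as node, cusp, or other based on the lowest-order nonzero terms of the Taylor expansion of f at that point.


Singular points: {(1, -3)}; classification: node.

Compute partial derivatives:
  f_x = -9*x**2 + 16*x - 7.
  f_y = -6*y**2 - 34*y - 48.
Scan x_0 ∈ {−4, ..., 4}. For each x_0, f_y(x_0, y) is a polynomial in y; find its integer roots y ∈ {−4, ..., 4}, then test f_x and f at those candidates.
  x = -4: f_y(-4, y) = -6*y**2 - 34*y - 48; vanishes at y ∈ {-3}. (-4, -3): f_x = -215 ≠ 0.
  x = -3: f_y(-3, y) = -6*y**2 - 34*y - 48; vanishes at y ∈ {-3}. (-3, -3): f_x = -136 ≠ 0.
  x = -2: f_y(-2, y) = -6*y**2 - 34*y - 48; vanishes at y ∈ {-3}. (-2, -3): f_x = -75 ≠ 0.
  x = -1: f_y(-1, y) = -6*y**2 - 34*y - 48; vanishes at y ∈ {-3}. (-1, -3): f_x = -32 ≠ 0.
  x = 0: f_y(0, y) = -6*y**2 - 34*y - 48; vanishes at y ∈ {-3}. (0, -3): f_x = -7 ≠ 0.
  x = 1: f_y(1, y) = -6*y**2 - 34*y - 48; vanishes at y ∈ {-3}. (1, -3): f_x = 0, f = 0 — SINGULAR.
  x = 2: f_y(2, y) = -6*y**2 - 34*y - 48; vanishes at y ∈ {-3}. (2, -3): f_x = -11 ≠ 0.
  x = 3: f_y(3, y) = -6*y**2 - 34*y - 48; vanishes at y ∈ {-3}. (3, -3): f_x = -40 ≠ 0.
  x = 4: f_y(4, y) = -6*y**2 - 34*y - 48; vanishes at y ∈ {-3}. (4, -3): f_x = -87 ≠ 0.
Only singular point on the grid: (1, -3).
Classify: substitute x = 1 + u, y = -3 + v and expand: f = -3*u**3 - u**2 - 2*v**3 + v**2.
No constant or linear terms (consistent with a singular point). Quadratic part: -u**2 + v**2. Cubic part: -3*u**3 - 2*v**3.
The quadratic part v**2 - u**2 = (v − u)(v + u) splits into two distinct linear factors, so there are two distinct tangent lines y − -3 = ±(x − 1) — this is a node (ordinary double point).
Classification: node.


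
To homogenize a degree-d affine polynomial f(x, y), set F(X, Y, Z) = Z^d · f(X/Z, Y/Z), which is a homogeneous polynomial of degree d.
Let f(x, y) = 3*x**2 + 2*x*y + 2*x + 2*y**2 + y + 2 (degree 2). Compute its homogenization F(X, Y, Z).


F(X, Y, Z) = 3*X**2 + 2*X*Y + 2*X*Z + 2*Y**2 + Y*Z + 2*Z**2

deg(f) = 2.
Substitute x = X/Z, y = Y/Z into f, then multiply by Z^2.
  monomial 3·x^2·y^0 ↦ 3·X^2·Y^0·Z^0.
  monomial 2·x^1·y^1 ↦ 2·X^1·Y^1·Z^0.
  monomial 2·x^1·y^0 ↦ 2·X^1·Y^0·Z^1.
  monomial 2·x^0·y^2 ↦ 2·X^0·Y^2·Z^0.
  monomial 1·x^0·y^1 ↦ 1·X^0·Y^1·Z^1.
  monomial 2·x^0·y^0 ↦ 2·X^0·Y^0·Z^2.
Collecting: F(X, Y, Z) = 3*X**2 + 2*X*Y + 2*X*Z + 2*Y**2 + Y*Z + 2*Z**2.


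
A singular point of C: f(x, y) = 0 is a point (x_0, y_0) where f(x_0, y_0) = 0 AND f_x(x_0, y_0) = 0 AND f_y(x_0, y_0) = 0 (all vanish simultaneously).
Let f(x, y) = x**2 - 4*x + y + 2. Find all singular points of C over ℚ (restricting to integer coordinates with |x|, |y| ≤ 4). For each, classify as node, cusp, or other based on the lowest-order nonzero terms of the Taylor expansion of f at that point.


No singular points in the scanned grid; C is smooth there.

Compute partial derivatives:
  f_x = 2*x - 4.
  f_y = 1.
f_y = 1 is a nonzero constant, so f_y never vanishes: no point (x, y) can satisfy f = f_x = f_y = 0. In particular no (x, y) ∈ {−4, ..., 4}² is singular; the curve is smooth.


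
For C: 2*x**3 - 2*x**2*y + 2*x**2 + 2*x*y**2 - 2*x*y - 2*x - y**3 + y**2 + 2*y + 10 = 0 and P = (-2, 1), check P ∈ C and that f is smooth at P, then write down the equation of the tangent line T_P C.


Tangent line at P: 22*x - 11*y + 55 = 0.

Step 1: f(-2, 1) = 0, so P lies on C.
Step 2: partial derivatives
  f_x(x, y) = 6*x**2 - 4*x*y + 4*x + 2*y**2 - 2*y - 2, f_y(x, y) = -2*x**2 + 4*x*y - 2*x - 3*y**2 + 2*y + 2.
  f_x(P) = 22, f_y(P) = -11 (gradient nonzero, so P is smooth).
Step 3: tangent line at P: 22·(x − -2) + -11·(y − 1) = 0.
Expanding: 22*x - 11*y + 55 = 0.


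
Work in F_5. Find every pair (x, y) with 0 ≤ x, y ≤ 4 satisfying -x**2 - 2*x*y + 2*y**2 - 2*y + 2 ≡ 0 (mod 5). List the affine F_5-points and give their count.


Affine F_5-points: {(3, 2)}; count = 1.

For each of the 25 pairs (x, y) ∈ F_5², evaluate f(x, y) mod 5. Record the zeros.
  x = 0: [0↦2, 1↦2, 2↦1, 3↦4, 4↦1]  zeros at y ∈ ∅
  x = 1: [0↦1, 1↦4, 2↦1, 3↦2, 4↦2]  zeros at y ∈ ∅
  x = 2: [0↦3, 1↦4, 2↦4, 3↦3, 4↦1]  zeros at y ∈ ∅
  x = 3: [0↦3, 1↦2, 2↦0, 3↦2, 4↦3]  zeros at y ∈ {2}
  x = 4: [0↦1, 1↦3, 2↦4, 3↦4, 4↦3]  zeros at y ∈ ∅
Collecting zeros: affine points = {(3, 2)}.
Total count |C(F_5)_aff| = 1.


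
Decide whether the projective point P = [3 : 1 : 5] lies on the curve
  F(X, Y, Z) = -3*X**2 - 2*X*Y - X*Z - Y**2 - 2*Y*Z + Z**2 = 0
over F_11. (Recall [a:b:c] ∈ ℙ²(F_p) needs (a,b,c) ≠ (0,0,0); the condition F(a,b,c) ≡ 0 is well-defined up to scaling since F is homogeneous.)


F(3,1,5) ≡ 10 (mod 11); P is NOT on the curve.

Evaluate F(3, 1, 5) term-by-term (mod 11).
  -3*X**2 ↦ -3·9·1·1 = -27
  -2*X*Y ↦ -2·3·1·1 = -6
  -X*Z ↦ -1·3·1·5 = -15
  -Y**2 ↦ -1·1·1·1 = -1
  -2*Y*Z ↦ -2·1·1·5 = -10
  Z**2 ↦ 1·1·1·25 = 25
Sum: F(3, 1, 5) = (-27) + (-6) + (-15) + (-1) + (-10) + (25) = -34.
Reducing mod 11: -34 ≡ 10 (mod 11).
Since F(a, b, c) ≡ 10 ≠ 0 (mod 11), P does NOT lie on the curve.


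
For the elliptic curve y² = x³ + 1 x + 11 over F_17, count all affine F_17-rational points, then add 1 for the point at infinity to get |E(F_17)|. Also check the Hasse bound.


Affine points = {(1, 8), (1, 9), (2, 2), (2, 15), (7, 2), (7, 15), (8, 2), (8, 15), (9, 1), (9, 16), (10, 1), (10, 16), (12, 0), (14, 7), (14, 10), (15, 1), (15, 16), (16, 3), (16, 14)}; affine count = 19; |E(F_17)| = 20.

Discriminant check: Δ ∝ 4a³ + 27b² = 4·1³ + 27·11² = 4·1 + 27·121 ≡ 7 (mod 17). Nonzero ⇒ E is nonsingular.
For each x ∈ F_17, compute rhs = x³ + 1·x + 11 mod 17, then count y ∈ F_17 with y² ≡ rhs.
  x = 0: rhs = 11, matching y values: none (0 points).
  x = 1: rhs = 13, matching y values: 8, 9 (2 points).
  x = 2: rhs = 4, matching y values: 2, 15 (2 points).
  x = 3: rhs = 7, matching y values: none (0 points).
  x = 4: rhs = 11, matching y values: none (0 points).
  x = 5: rhs = 5, matching y values: none (0 points).
  x = 6: rhs = 12, matching y values: none (0 points).
  x = 7: rhs = 4, matching y values: 2, 15 (2 points).
  x = 8: rhs = 4, matching y values: 2, 15 (2 points).
  x = 9: rhs = 1, matching y values: 1, 16 (2 points).
  x = 10: rhs = 1, matching y values: 1, 16 (2 points).
  x = 11: rhs = 10, matching y values: none (0 points).
  x = 12: rhs = 0, matching y values: 0 (1 points).
  x = 13: rhs = 11, matching y values: none (0 points).
  x = 14: rhs = 15, matching y values: 7, 10 (2 points).
  x = 15: rhs = 1, matching y values: 1, 16 (2 points).
  x = 16: rhs = 9, matching y values: 3, 14 (2 points).
Total affine count: 19.
Full point count |E(F_17)| = 19 + 1 = 20.
Hasse bound: |20 − (17+1)| = |2| = 2 ≤ 2√17 ≈ 8.2462 ✓.


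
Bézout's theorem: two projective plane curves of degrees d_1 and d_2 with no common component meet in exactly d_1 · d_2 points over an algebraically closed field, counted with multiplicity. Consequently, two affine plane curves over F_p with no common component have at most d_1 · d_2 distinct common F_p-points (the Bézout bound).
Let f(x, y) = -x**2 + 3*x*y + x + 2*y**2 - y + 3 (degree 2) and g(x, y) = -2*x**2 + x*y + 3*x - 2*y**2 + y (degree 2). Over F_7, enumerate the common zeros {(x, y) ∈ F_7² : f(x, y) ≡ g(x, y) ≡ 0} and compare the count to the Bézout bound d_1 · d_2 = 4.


Common zeros: {(3, 1), (6, 6)}; count = 2; Bézout bound = 4.

deg(f) = 2, deg(g) = 2, so Bézout bound = 4.
Scan x ∈ F_7. For each x, list the y ∈ F_7 with f(x, y) ≡ 0 and those with g(x, y) ≡ 0 (mod 7); the common zeros in that column are the intersection.
  x = 0: f ≡ 0 at y ∈ ∅; g ≡ 0 at y ∈ {0, 4}; common: ∅.
  x = 1: f ≡ 0 at y ∈ {1, 5}; g ≡ 0 at y ∈ ∅; common: ∅.
  x = 2: f ≡ 0 at y ∈ ∅; g ≡ 0 at y ∈ {6}; common: ∅.
  x = 3: f ≡ 0 at y ∈ {1, 2}; g ≡ 0 at y ∈ {1}; common: {1}.
  x = 4: f ≡ 0 at y ∈ {2, 3}; g ≡ 0 at y ∈ ∅; common: ∅.
  x = 5: f ≡ 0 at y ∈ ∅; g ≡ 0 at y ∈ {0, 3}; common: ∅.
  x = 6: f ≡ 0 at y ∈ {3, 6}; g ≡ 0 at y ∈ {1, 6}; common: {6}.
Collecting: common zeros = {(3, 1), (6, 6)}, so the count is 2.
Comparison with the Bézout bound: 2 ≤ 4 = deg(f)·deg(g), as expected for curves with no common component (the affine F_7-count falls short of the bound because intersections may lie at infinity, over extension fields, or carry multiplicity).


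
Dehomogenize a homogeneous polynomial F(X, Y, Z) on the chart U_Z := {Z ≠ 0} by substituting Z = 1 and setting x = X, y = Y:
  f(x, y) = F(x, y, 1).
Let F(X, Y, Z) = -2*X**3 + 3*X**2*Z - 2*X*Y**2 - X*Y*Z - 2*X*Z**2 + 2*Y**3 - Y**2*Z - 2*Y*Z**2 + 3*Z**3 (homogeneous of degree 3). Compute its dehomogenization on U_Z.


f(x, y) = -2*x**3 + 3*x**2 - 2*x*y**2 - x*y - 2*x + 2*y**3 - y**2 - 2*y + 3

On U_Z we set Z = 1. Each monomial c·X^i·Y^j·Z^k in F becomes c·x^i·y^j·1^k = c·x^i·y^j.
Substituting Z = 1: F(X, Y, 1) = -2*x**3 + 3*x**2 - 2*x*y**2 - x*y - 2*x + 2*y**3 - y**2 - 2*y + 3.
Note: deg(f) ≤ deg(F) = 3; strict inequality happens when F is divisible by Z (lost terms).


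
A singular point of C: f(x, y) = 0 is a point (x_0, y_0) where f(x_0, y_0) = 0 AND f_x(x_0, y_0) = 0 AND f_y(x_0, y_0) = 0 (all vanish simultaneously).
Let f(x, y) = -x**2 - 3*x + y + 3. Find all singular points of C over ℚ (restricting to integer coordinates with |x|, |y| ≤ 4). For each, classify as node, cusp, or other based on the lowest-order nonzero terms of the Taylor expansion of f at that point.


No singular points in the scanned grid; C is smooth there.

Compute partial derivatives:
  f_x = -2*x - 3.
  f_y = 1.
f_y = 1 is a nonzero constant, so f_y never vanishes: no point (x, y) can satisfy f = f_x = f_y = 0. In particular no (x, y) ∈ {−4, ..., 4}² is singular; the curve is smooth.


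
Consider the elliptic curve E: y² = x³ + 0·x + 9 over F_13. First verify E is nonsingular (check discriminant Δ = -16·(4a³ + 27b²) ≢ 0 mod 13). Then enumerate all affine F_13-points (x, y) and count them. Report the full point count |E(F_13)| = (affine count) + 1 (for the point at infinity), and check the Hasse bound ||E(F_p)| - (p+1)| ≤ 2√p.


Affine points = {(0, 3), (0, 10), (1, 6), (1, 7), (2, 2), (2, 11), (3, 6), (3, 7), (5, 2), (5, 11), (6, 2), (6, 11), (7, 1), (7, 12), (8, 1), (8, 12), (9, 6), (9, 7), (11, 1), (11, 12)}; affine count = 20; |E(F_13)| = 21.

Discriminant check: Δ ∝ 4a³ + 27b² = 4·0³ + 27·9² = 4·0 + 27·81 ≡ 3 (mod 13). Nonzero ⇒ E is nonsingular.
For each x ∈ F_13, compute rhs = x³ + 0·x + 9 mod 13, then count y ∈ F_13 with y² ≡ rhs.
  x = 0: rhs = 9, matching y values: 3, 10 (2 points).
  x = 1: rhs = 10, matching y values: 6, 7 (2 points).
  x = 2: rhs = 4, matching y values: 2, 11 (2 points).
  x = 3: rhs = 10, matching y values: 6, 7 (2 points).
  x = 4: rhs = 8, matching y values: none (0 points).
  x = 5: rhs = 4, matching y values: 2, 11 (2 points).
  x = 6: rhs = 4, matching y values: 2, 11 (2 points).
  x = 7: rhs = 1, matching y values: 1, 12 (2 points).
  x = 8: rhs = 1, matching y values: 1, 12 (2 points).
  x = 9: rhs = 10, matching y values: 6, 7 (2 points).
  x = 10: rhs = 8, matching y values: none (0 points).
  x = 11: rhs = 1, matching y values: 1, 12 (2 points).
  x = 12: rhs = 8, matching y values: none (0 points).
Total affine count: 20.
Full point count |E(F_13)| = 20 + 1 = 21.
Hasse bound: |21 − (13+1)| = |7| = 7 ≤ 2√13 ≈ 7.2111 ✓.


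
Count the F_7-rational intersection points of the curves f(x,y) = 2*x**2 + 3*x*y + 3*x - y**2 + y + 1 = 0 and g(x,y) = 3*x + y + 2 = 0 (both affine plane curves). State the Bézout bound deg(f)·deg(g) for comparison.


Common zeros: {(2, 6), (3, 3)}; count = 2; Bézout bound = 2.

deg(f) = 2, deg(g) = 1, so Bézout bound = 2.
Scan x ∈ F_7. For each x, list the y ∈ F_7 with f(x, y) ≡ 0 and those with g(x, y) ≡ 0 (mod 7); the common zeros in that column are the intersection.
  x = 0: f ≡ 0 at y ∈ ∅; g ≡ 0 at y ∈ {5}; common: ∅.
  x = 1: f ≡ 0 at y ∈ ∅; g ≡ 0 at y ∈ {2}; common: ∅.
  x = 2: f ≡ 0 at y ∈ {1, 6}; g ≡ 0 at y ∈ {6}; common: {6}.
  x = 3: f ≡ 0 at y ∈ {0, 3}; g ≡ 0 at y ∈ {3}; common: {3}.
  x = 4: f ≡ 0 at y ∈ ∅; g ≡ 0 at y ∈ {0}; common: ∅.
  x = 5: f ≡ 0 at y ∈ {3, 6}; g ≡ 0 at y ∈ {4}; common: ∅.
  x = 6: f ≡ 0 at y ∈ {0, 5}; g ≡ 0 at y ∈ {1}; common: ∅.
Collecting: common zeros = {(2, 6), (3, 3)}, so the count is 2.
Comparison with the Bézout bound: 2 ≤ 2 = deg(f)·deg(g), as expected for curves with no common component (the bound is attained).


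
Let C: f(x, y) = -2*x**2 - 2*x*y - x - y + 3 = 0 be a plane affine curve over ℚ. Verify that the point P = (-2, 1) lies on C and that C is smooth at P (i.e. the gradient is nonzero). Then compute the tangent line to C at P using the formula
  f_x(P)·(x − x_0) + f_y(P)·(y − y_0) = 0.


Tangent line at P: 5*x + 3*y + 7 = 0.

Step 1: f(-2, 1) = 0, so P lies on C.
Step 2: partial derivatives
  f_x(x, y) = -4*x - 2*y - 1, f_y(x, y) = -2*x - 1.
  f_x(P) = 5, f_y(P) = 3 (gradient nonzero, so P is smooth).
Step 3: tangent line at P: 5·(x − -2) + 3·(y − 1) = 0.
Expanding: 5*x + 3*y + 7 = 0.


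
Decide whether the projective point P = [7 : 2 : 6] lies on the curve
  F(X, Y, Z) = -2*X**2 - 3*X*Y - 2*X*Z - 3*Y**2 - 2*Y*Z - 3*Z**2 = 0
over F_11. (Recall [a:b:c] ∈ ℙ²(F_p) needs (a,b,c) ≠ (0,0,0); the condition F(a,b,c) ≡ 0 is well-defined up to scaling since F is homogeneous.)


F(7,2,6) ≡ 6 (mod 11); P is NOT on the curve.

Evaluate F(7, 2, 6) term-by-term (mod 11).
  -2*X**2 ↦ -2·49·1·1 = -98
  -3*X*Y ↦ -3·7·2·1 = -42
  -2*X*Z ↦ -2·7·1·6 = -84
  -3*Y**2 ↦ -3·1·4·1 = -12
  -2*Y*Z ↦ -2·1·2·6 = -24
  -3*Z**2 ↦ -3·1·1·36 = -108
Sum: F(7, 2, 6) = (-98) + (-42) + (-84) + (-12) + (-24) + (-108) = -368.
Reducing mod 11: -368 ≡ 6 (mod 11).
Since F(a, b, c) ≡ 6 ≠ 0 (mod 11), P does NOT lie on the curve.


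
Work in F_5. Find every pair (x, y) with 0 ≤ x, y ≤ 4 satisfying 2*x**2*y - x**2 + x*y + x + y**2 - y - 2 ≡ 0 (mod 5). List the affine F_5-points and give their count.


Affine F_5-points: {(0, 2), (0, 4), (4, 2), (4, 3)}; count = 4.

For each of the 25 pairs (x, y) ∈ F_5², evaluate f(x, y) mod 5. Record the zeros.
  x = 0: [0↦3, 1↦3, 2↦0, 3↦4, 4↦0]  zeros at y ∈ {2, 4}
  x = 1: [0↦3, 1↦1, 2↦1, 3↦3, 4↦2]  zeros at y ∈ ∅
  x = 2: [0↦1, 1↦1, 2↦3, 3↦2, 4↦3]  zeros at y ∈ ∅
  x = 3: [0↦2, 1↦3, 2↦1, 3↦1, 4↦3]  zeros at y ∈ ∅
  x = 4: [0↦1, 1↦2, 2↦0, 3↦0, 4↦2]  zeros at y ∈ {2, 3}
Collecting zeros: affine points = {(0, 2), (0, 4), (4, 2), (4, 3)}.
Total count |C(F_5)_aff| = 4.


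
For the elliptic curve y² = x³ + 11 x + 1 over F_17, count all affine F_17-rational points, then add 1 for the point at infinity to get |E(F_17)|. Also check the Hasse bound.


Affine points = {(0, 1), (0, 16), (1, 8), (1, 9), (7, 8), (7, 9), (9, 8), (9, 9), (11, 5), (11, 12), (12, 5), (12, 12), (14, 3), (14, 14)}; affine count = 14; |E(F_17)| = 15.

Discriminant check: Δ ∝ 4a³ + 27b² = 4·11³ + 27·1² = 4·1331 + 27·1 ≡ 13 (mod 17). Nonzero ⇒ E is nonsingular.
For each x ∈ F_17, compute rhs = x³ + 11·x + 1 mod 17, then count y ∈ F_17 with y² ≡ rhs.
  x = 0: rhs = 1, matching y values: 1, 16 (2 points).
  x = 1: rhs = 13, matching y values: 8, 9 (2 points).
  x = 2: rhs = 14, matching y values: none (0 points).
  x = 3: rhs = 10, matching y values: none (0 points).
  x = 4: rhs = 7, matching y values: none (0 points).
  x = 5: rhs = 11, matching y values: none (0 points).
  x = 6: rhs = 11, matching y values: none (0 points).
  x = 7: rhs = 13, matching y values: 8, 9 (2 points).
  x = 8: rhs = 6, matching y values: none (0 points).
  x = 9: rhs = 13, matching y values: 8, 9 (2 points).
  x = 10: rhs = 6, matching y values: none (0 points).
  x = 11: rhs = 8, matching y values: 5, 12 (2 points).
  x = 12: rhs = 8, matching y values: 5, 12 (2 points).
  x = 13: rhs = 12, matching y values: none (0 points).
  x = 14: rhs = 9, matching y values: 3, 14 (2 points).
  x = 15: rhs = 5, matching y values: none (0 points).
  x = 16: rhs = 6, matching y values: none (0 points).
Total affine count: 14.
Full point count |E(F_17)| = 14 + 1 = 15.
Hasse bound: |15 − (17+1)| = |-3| = 3 ≤ 2√17 ≈ 8.2462 ✓.


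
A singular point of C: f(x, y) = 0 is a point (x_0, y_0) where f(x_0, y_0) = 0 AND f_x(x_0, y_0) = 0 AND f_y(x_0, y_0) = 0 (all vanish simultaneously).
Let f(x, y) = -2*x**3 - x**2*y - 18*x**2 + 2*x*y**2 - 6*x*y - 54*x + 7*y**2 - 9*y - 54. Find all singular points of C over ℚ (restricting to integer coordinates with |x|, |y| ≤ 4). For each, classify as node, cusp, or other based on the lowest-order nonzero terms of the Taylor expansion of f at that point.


Singular points: {(-3, 0)}; classification: cusp.

Compute partial derivatives:
  f_x = -6*x**2 - 2*x*y - 36*x + 2*y**2 - 6*y - 54.
  f_y = -x**2 + 4*x*y - 6*x + 14*y - 9.
Scan x_0 ∈ {−4, ..., 4}. For each x_0, f_y(x_0, y) is a polynomial in y; find its integer roots y ∈ {−4, ..., 4}, then test f_x and f at those candidates.
  x = -4: f_y(-4, y) = -2*y - 1; no integer root y with |y| ≤ 4.
  x = -3: f_y(-3, y) = 2*y; vanishes at y ∈ {0}. (-3, 0): f_x = 0, f = 0 — SINGULAR.
  x = -2: f_y(-2, y) = 6*y - 1; no integer root y with |y| ≤ 4.
  x = -1: f_y(-1, y) = 10*y - 4; no integer root y with |y| ≤ 4.
  x = 0: f_y(0, y) = 14*y - 9; no integer root y with |y| ≤ 4.
  x = 1: f_y(1, y) = 18*y - 16; no integer root y with |y| ≤ 4.
  x = 2: f_y(2, y) = 22*y - 25; no integer root y with |y| ≤ 4.
  x = 3: f_y(3, y) = 26*y - 36; no integer root y with |y| ≤ 4.
  x = 4: f_y(4, y) = 30*y - 49; no integer root y with |y| ≤ 4.
Only singular point on the grid: (-3, 0).
Classify: substitute x = -3 + u, y = 0 + v and expand: f = -2*u**3 - u**2*v + 2*u*v**2 + v**2.
No constant or linear terms (consistent with a singular point). Quadratic part: v**2. Cubic part: -2*u**3 - u**2*v + 2*u*v**2.
The quadratic part v**2 is a perfect square, so there is a single (double) tangent line v = 0, i.e. y = 0. Restricting the cubic part to that line (v = 0) leaves -2*u**3 ≠ 0, so f is not divisible by v and the branch is v² ≈ 2*u**3 to lowest order — this is a cusp.
Classification: cusp.


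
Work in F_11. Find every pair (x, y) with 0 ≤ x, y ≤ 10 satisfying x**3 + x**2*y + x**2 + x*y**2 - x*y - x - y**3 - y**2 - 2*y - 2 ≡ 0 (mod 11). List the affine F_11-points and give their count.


Affine F_11-points: {(0, 3), (0, 8), (0, 10), (1, 9), (2, 7), (2, 8), (5, 0), (5, 2), (10, 5)}; count = 9.

For each of the 121 pairs (x, y) ∈ F_11², evaluate f(x, y) mod 11. Record the zeros.
  x = 0: [0↦9, 1↦5, 2↦4, 3↦0, 4↦9, 5↦3, 6↦9, 7↦10, 8↦0, 9↦6, 10↦0]  zeros at y ∈ {3, 8, 10}
  x = 1: [0↦10, 1↦7, 2↦9, 3↦10, 4↦4, 5↦7, 6↦2, 7↦5, 8↦10, 9↦0, 10↦2]  zeros at y ∈ {9}
  x = 2: [0↦8, 1↦8, 2↦4, 3↦1, 4↦4, 5↦7, 6↦4, 7↦0, 8↦0, 9↦9, 10↦10]  zeros at y ∈ {7, 8}
  x = 3: [0↦9, 1↦3, 2↦6, 3↦1, 4↦4, 5↦9, 6↦10, 7↦1, 8↦9, 9↦6, 10↦8]  zeros at y ∈ ∅
  x = 4: [0↦8, 1↦9, 2↦10, 3↦5, 4↦10, 5↦8, 6↦4, 7↦3, 8↦10, 9↦8, 10↦2]  zeros at y ∈ ∅
  x = 5: [0↦0, 1↦10, 2↦0, 3↦8, 4↦6, 5↦10, 6↦3, 7↦1, 8↦9, 9↦10, 10↦9]  zeros at y ∈ {0, 2}
  x = 6: [0↦2, 1↦1, 2↦4, 3↦5, 4↦9, 5↦10, 6↦2, 7↦1, 8↦1, 9↦7, 10↦2]  zeros at y ∈ ∅
  x = 7: [0↦9, 1↦10, 2↦6, 3↦2, 4↦3, 5↦3, 6↦7, 7↦9, 8↦3, 9↦5, 10↦9]  zeros at y ∈ ∅
  x = 8: [0↦5, 1↦10, 2↦1, 3↦5, 4↦5, 5↦6, 6↦2, 7↦9, 8↦10, 9↦10, 10↦3]  zeros at y ∈ ∅
  x = 9: [0↦7, 1↦7, 2↦6, 3↦9, 4↦10, 5↦3, 6↦4, 7↦7, 8↦6, 9↦6, 10↦1]  zeros at y ∈ ∅
  x = 10: [0↦10, 1↦7, 2↦5, 3↦9, 4↦2, 5↦0, 6↦8, 7↦9, 8↦8, 9↦10, 10↦9]  zeros at y ∈ {5}
Collecting zeros: affine points = {(0, 3), (0, 8), (0, 10), (1, 9), (2, 7), (2, 8), (5, 0), (5, 2), (10, 5)}.
Total count |C(F_11)_aff| = 9.


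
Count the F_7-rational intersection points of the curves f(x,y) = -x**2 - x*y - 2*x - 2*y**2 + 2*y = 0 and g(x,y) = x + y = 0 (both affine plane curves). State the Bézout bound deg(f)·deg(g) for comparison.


Common zeros: {(0, 0), (5, 2)}; count = 2; Bézout bound = 2.

deg(f) = 2, deg(g) = 1, so Bézout bound = 2.
Scan x ∈ F_7. For each x, list the y ∈ F_7 with f(x, y) ≡ 0 and those with g(x, y) ≡ 0 (mod 7); the common zeros in that column are the intersection.
  x = 0: f ≡ 0 at y ∈ {0, 1}; g ≡ 0 at y ∈ {0}; common: {0}.
  x = 1: f ≡ 0 at y ∈ ∅; g ≡ 0 at y ∈ {6}; common: ∅.
  x = 2: f ≡ 0 at y ∈ ∅; g ≡ 0 at y ∈ {5}; common: ∅.
  x = 3: f ≡ 0 at y ∈ {5}; g ≡ 0 at y ∈ {4}; common: ∅.
  x = 4: f ≡ 0 at y ∈ {1, 5}; g ≡ 0 at y ∈ {3}; common: ∅.
  x = 5: f ≡ 0 at y ∈ {0, 2}; g ≡ 0 at y ∈ {2}; common: {2}.
  x = 6: f ≡ 0 at y ∈ ∅; g ≡ 0 at y ∈ {1}; common: ∅.
Collecting: common zeros = {(0, 0), (5, 2)}, so the count is 2.
Comparison with the Bézout bound: 2 ≤ 2 = deg(f)·deg(g), as expected for curves with no common component (the bound is attained).


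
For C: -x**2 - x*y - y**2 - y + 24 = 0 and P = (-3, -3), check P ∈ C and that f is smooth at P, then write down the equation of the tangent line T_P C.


Tangent line at P: 9*x + 8*y + 51 = 0.

Step 1: f(-3, -3) = 0, so P lies on C.
Step 2: partial derivatives
  f_x(x, y) = -2*x - y, f_y(x, y) = -x - 2*y - 1.
  f_x(P) = 9, f_y(P) = 8 (gradient nonzero, so P is smooth).
Step 3: tangent line at P: 9·(x − -3) + 8·(y − -3) = 0.
Expanding: 9*x + 8*y + 51 = 0.


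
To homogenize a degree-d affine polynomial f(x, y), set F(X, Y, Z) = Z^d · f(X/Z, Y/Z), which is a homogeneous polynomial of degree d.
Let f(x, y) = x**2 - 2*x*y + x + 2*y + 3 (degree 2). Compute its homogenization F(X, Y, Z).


F(X, Y, Z) = X**2 - 2*X*Y + X*Z + 2*Y*Z + 3*Z**2

deg(f) = 2.
Substitute x = X/Z, y = Y/Z into f, then multiply by Z^2.
  monomial 1·x^2·y^0 ↦ 1·X^2·Y^0·Z^0.
  monomial -2·x^1·y^1 ↦ -2·X^1·Y^1·Z^0.
  monomial 1·x^1·y^0 ↦ 1·X^1·Y^0·Z^1.
  monomial 2·x^0·y^1 ↦ 2·X^0·Y^1·Z^1.
  monomial 3·x^0·y^0 ↦ 3·X^0·Y^0·Z^2.
Collecting: F(X, Y, Z) = X**2 - 2*X*Y + X*Z + 2*Y*Z + 3*Z**2.


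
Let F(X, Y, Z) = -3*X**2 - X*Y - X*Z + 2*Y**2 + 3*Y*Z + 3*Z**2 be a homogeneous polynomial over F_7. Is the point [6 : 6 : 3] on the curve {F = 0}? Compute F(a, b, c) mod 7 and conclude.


F(6,6,3) ≡ 5 (mod 7); P is NOT on the curve.

Evaluate F(6, 6, 3) term-by-term (mod 7).
  -3*X**2 ↦ -3·36·1·1 = -108
  -X*Y ↦ -1·6·6·1 = -36
  -X*Z ↦ -1·6·1·3 = -18
  2*Y**2 ↦ 2·1·36·1 = 72
  3*Y*Z ↦ 3·1·6·3 = 54
  3*Z**2 ↦ 3·1·1·9 = 27
Sum: F(6, 6, 3) = (-108) + (-36) + (-18) + (72) + (54) + (27) = -9.
Reducing mod 7: -9 ≡ 5 (mod 7).
Since F(a, b, c) ≡ 5 ≠ 0 (mod 7), P does NOT lie on the curve.


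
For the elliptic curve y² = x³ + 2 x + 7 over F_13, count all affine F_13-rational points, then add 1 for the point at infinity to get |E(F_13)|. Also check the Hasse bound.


Affine points = {(1, 6), (1, 7), (3, 1), (3, 12), (4, 1), (4, 12), (5, 5), (5, 8), (6, 1), (6, 12), (7, 0), (9, 0), (10, 0), (12, 2), (12, 11)}; affine count = 15; |E(F_13)| = 16.

Discriminant check: Δ ∝ 4a³ + 27b² = 4·2³ + 27·7² = 4·8 + 27·49 ≡ 3 (mod 13). Nonzero ⇒ E is nonsingular.
For each x ∈ F_13, compute rhs = x³ + 2·x + 7 mod 13, then count y ∈ F_13 with y² ≡ rhs.
  x = 0: rhs = 7, matching y values: none (0 points).
  x = 1: rhs = 10, matching y values: 6, 7 (2 points).
  x = 2: rhs = 6, matching y values: none (0 points).
  x = 3: rhs = 1, matching y values: 1, 12 (2 points).
  x = 4: rhs = 1, matching y values: 1, 12 (2 points).
  x = 5: rhs = 12, matching y values: 5, 8 (2 points).
  x = 6: rhs = 1, matching y values: 1, 12 (2 points).
  x = 7: rhs = 0, matching y values: 0 (1 points).
  x = 8: rhs = 2, matching y values: none (0 points).
  x = 9: rhs = 0, matching y values: 0 (1 points).
  x = 10: rhs = 0, matching y values: 0 (1 points).
  x = 11: rhs = 8, matching y values: none (0 points).
  x = 12: rhs = 4, matching y values: 2, 11 (2 points).
Total affine count: 15.
Full point count |E(F_13)| = 15 + 1 = 16.
Hasse bound: |16 − (13+1)| = |2| = 2 ≤ 2√13 ≈ 7.2111 ✓.
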